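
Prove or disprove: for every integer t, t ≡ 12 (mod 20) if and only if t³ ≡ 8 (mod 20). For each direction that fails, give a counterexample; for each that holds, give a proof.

(←) This fails: take t = 2. Then 2³ = 8 ≡ 8 (mod 20), yet 2 ≡ 2 (mod 20), not 12.

(→) Suppose t ≡ 12 (mod 20). Write t = 20j + 12. Then (20j + 12)³ = 8000j³ + 14400j² + 8640j + 1728 = 20(400j³ + 720j² + 432j + 86) + 8, so t³ ≡ 8 (mod 20).

(⇒) holds; (⇐) fails.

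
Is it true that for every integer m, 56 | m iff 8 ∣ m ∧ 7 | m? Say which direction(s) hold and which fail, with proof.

[⇒] If 56 ∣ m, write m = 56q. Since 56 = 7·8, m = 8·(7q), so 8 ∣ m; and since 56 = 8·7, m = 7·(8q), so 7 ∣ m.

[⇐] Suppose 8 ∣ m and 7 ∣ m. Any common multiple of 8 and 7 is a multiple of their lcm; here gcd(8, 7) = 1, so lcm(8, 7) = 8·7 = 56, so 56 ∣ m.

Both directions hold.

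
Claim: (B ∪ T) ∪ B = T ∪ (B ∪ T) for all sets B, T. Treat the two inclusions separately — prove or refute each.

The two sets are equal.

(⟸) Let x ∈ T ∪ (B ∪ T). Then either x ∈ B and x ∉ T; or x ∈ T and x ∉ B; or x ∈ B ∩ T. In each case x ∈ (B ∪ T) ∪ B, so T ∪ (B ∪ T) ⊆ (B ∪ T) ∪ B.

(⟹) Let x ∈ (B ∪ T) ∪ B. Then either x ∈ B and x ∉ T; or x ∈ T and x ∉ B; or x ∈ B ∩ T. In each case x ∈ T ∪ (B ∪ T), so (B ∪ T) ∪ B ⊆ T ∪ (B ∪ T).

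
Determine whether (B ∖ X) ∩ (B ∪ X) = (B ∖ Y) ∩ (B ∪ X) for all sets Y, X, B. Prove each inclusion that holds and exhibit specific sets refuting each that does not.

Neither inclusion holds.

(⟹) This inclusion fails. Take Y = {1}, X = ∅, B = {1}; then 1 ∈ (B ∖ X) ∩ (B ∪ X) but 1 ∉ (B ∖ Y) ∩ (B ∪ X).

(⟸) This inclusion fails. Take Y = ∅, X = {1}, B = {1}; then 1 ∈ (B ∖ Y) ∩ (B ∪ X) but 1 ∉ (B ∖ X) ∩ (B ∪ X).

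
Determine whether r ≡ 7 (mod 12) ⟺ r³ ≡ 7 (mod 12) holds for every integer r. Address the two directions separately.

(⟹) Suppose r ≡ 7 (mod 12). Write r = 12j + 7. Then (12j + 7)³ = 1728j³ + 3024j² + 1764j + 343 = 12(144j³ + 252j² + 147j + 28) + 7, so r³ ≡ 7 (mod 12).

(⟸) Conversely, suppose r³ ≡ 7 (mod 12). The only residue r in {0, …, 11} with r³ ≡ 7 (mod 12) is r = 7, so r ≡ 7 (mod 12).

The biconditional holds.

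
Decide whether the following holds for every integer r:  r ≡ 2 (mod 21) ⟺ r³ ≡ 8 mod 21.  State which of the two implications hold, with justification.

Only the forward direction holds.

(←) This fails: take r = 8. Then 8³ = 512 ≡ 8 (mod 21), yet 8 ≡ 8 (mod 21), not 2.

(→) Suppose r ≡ 2 (mod 21). Write r = 21j + 2. Then (21j + 2)³ = 9261j³ + 2646j² + 252j + 8 = 21(441j³ + 126j² + 12j) + 8, so r³ ≡ 8 (mod 21).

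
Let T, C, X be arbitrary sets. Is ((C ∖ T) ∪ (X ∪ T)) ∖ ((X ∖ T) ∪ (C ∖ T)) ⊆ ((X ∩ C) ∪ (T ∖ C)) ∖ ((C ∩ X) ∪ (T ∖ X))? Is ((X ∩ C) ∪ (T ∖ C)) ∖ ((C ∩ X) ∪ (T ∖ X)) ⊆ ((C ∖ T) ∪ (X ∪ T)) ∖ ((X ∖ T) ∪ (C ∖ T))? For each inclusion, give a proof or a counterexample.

(⟹) This inclusion fails. Take T = {1}, C = ∅, X = ∅; then 1 ∈ ((C ∖ T) ∪ (X ∪ T)) ∖ ((X ∖ T) ∪ (C ∖ T)) but 1 ∉ ((X ∩ C) ∪ (T ∖ C)) ∖ ((C ∩ X) ∪ (T ∖ X)).

(⟸) Let x ∈ ((X ∩ C) ∪ (T ∖ C)) ∖ ((C ∩ X) ∪ (T ∖ X)). Then x ∈ T ∩ X and x ∉ C, from which x ∈ ((C ∖ T) ∪ (X ∪ T)) ∖ ((X ∖ T) ∪ (C ∖ T)).

(⊆) fails; (⊇) holds.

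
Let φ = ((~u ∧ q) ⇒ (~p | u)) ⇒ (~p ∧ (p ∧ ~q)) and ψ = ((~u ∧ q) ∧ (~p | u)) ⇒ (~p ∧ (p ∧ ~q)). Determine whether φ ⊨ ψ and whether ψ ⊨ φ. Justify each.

Only the forward direction holds.

(→) Assume the antecedent. If u is true, the antecedent cannot hold. If u is false, the antecedent forces (u = F, p = T, q = T), and the consequent holds there. Either way the consequent holds.

(←) This fails. Under u = F, p = F, q = F, the left side is false but the right side is true.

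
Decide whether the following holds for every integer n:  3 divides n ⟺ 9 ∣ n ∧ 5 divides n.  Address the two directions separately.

Only the reverse direction holds.

(⟹) This fails: take n = 3. Certainly 3 ∣ 3, but 9 ∤ 3.

(⟸) Suppose 9 ∣ n and 5 ∣ n. Any common multiple of 9 and 5 is a multiple of their lcm; here gcd(9, 5) = 1, so lcm(9, 5) = 9·5 = 45, so 45 ∣ n. Since 3 ∣ 45, it follows that 3 ∣ n.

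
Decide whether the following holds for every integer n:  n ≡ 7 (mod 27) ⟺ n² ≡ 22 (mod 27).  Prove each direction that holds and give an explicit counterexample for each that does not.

(←) This fails: take n = 20. Then 20² = 400 ≡ 22 (mod 27), yet 20 ≡ 20 (mod 27), not 7.

(→) Suppose n ≡ 7 (mod 27). Write n = 27j + 7. Then (27j + 7)² = 729j² + 378j + 49 = 27(27j² + 14j + 1) + 22, so n² ≡ 22 (mod 27).

The forward direction holds; the converse fails.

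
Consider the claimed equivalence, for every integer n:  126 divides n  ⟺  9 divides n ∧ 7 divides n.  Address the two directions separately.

The forward direction holds; the converse fails.

(⇒) If 126 ∣ n, write n = 126q. Since 126 = 14·9, n = 9·(14q), so 9 ∣ n; and since 126 = 18·7, n = 7·(18q), so 7 ∣ n.

(⇐) This fails: take n = 63. Both 9 ∣ 63 and 7 ∣ 63, yet 63 is not a multiple of 126 (since 63 = 0·126 + 63), so 126 ∤ 63.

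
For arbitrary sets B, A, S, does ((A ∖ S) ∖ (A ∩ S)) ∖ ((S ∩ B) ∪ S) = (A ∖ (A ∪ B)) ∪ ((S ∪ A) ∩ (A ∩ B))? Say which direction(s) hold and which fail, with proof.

Neither inclusion holds.

Forward inclusion. This inclusion fails. Take B = ∅, A = {1}, S = ∅; then 1 ∈ ((A ∖ S) ∖ (A ∩ S)) ∖ ((S ∩ B) ∪ S) but 1 ∉ (A ∖ (A ∪ B)) ∪ ((S ∪ A) ∩ (A ∩ B)).

Reverse inclusion. This inclusion fails. Take B = {1}, A = {1}, S = {1}; then 1 ∈ (A ∖ (A ∪ B)) ∪ ((S ∪ A) ∩ (A ∩ B)) but 1 ∉ ((A ∖ S) ∖ (A ∩ S)) ∖ ((S ∩ B) ∪ S).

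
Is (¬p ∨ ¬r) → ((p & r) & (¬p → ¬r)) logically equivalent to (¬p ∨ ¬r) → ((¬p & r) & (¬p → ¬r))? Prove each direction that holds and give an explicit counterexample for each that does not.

Forward direction. Assume the antecedent. If p is true, the antecedent forces (p = T, r = T), and the consequent holds there. If p is false, the antecedent cannot hold. Either way the consequent holds.

Converse. Assume the antecedent. If p is true, the antecedent forces (p = T, r = T), and the consequent holds there. If p is false, the antecedent cannot hold. Either way the consequent holds.

Both directions hold; the statement is true.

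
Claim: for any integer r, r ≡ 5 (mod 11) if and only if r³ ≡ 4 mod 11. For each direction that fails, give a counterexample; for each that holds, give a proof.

(⇒) Suppose r ≡ 5 (mod 11). Write r = 11j + 5. Then (11j + 5)³ = 1331j³ + 1815j² + 825j + 125 = 11(121j³ + 165j² + 75j + 11) + 4, so r³ ≡ 4 (mod 11).

(⇐) Conversely, suppose r³ ≡ 4 (mod 11). The only residue r in {0, …, 10} with r³ ≡ 4 (mod 11) is r = 5, so r ≡ 5 (mod 11).

Both implications hold.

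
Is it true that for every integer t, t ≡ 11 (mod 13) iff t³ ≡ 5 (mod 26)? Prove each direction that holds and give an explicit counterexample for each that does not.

(→) This fails: take t = 24. Then 24 ≡ 11 (mod 13), but 24³ = 13824 ≡ 18 (mod 26), not 5.

(←) This fails: take t = 7. Then 7³ = 343 ≡ 5 (mod 26), yet 7 ≡ 7 (mod 13), not 11.

(⇒) fails and (⇐) fails.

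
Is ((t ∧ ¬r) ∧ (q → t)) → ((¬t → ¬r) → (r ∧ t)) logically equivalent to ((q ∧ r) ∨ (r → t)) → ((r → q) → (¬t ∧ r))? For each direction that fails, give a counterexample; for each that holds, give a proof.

[⇒] This fails. Under t = F, r = F, q = F, the left side is true but the right side is false.

[⇐] Assume the antecedent. If t is true, the antecedent forces (t = T, r = T, q = F), and the consequent holds there. If t is false, the consequent reduces to true regardless of the other variables. Either way the consequent holds.

Only the converse holds.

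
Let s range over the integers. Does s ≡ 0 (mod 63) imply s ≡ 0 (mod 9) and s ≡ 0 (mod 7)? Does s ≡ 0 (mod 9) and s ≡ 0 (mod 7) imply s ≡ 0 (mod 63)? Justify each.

Both directions hold; the statement is true.

(⇐) If s ≡ 0 (mod 9) and s ≡ 0 (mod 7), then by the Chinese remainder theorem s ≡ 0 (mod 63). This is exactly s ≡ 0 (mod 63).

(⇒) Suppose s ≡ 0 (mod 63); write s = 63j + 0. Since 9 ∣ 63, reducing mod 9 gives s ≡ 0 (mod 9); since 7 ∣ 63, reducing mod 7 gives s ≡ 0 (mod 7).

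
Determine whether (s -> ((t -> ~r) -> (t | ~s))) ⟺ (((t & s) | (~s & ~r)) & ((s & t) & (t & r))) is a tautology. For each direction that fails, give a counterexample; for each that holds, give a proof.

Only the reverse direction holds.

[⇒] This fails. Under t = F, s = F, r = F, the left side is true but the right side is false.

[⇐] Assume the antecedent. If t is true, s -> ((t -> ~r) -> (t | ~s)) reduces to true regardless of the other variables. If t is false, the antecedent cannot hold. Either way s -> ((t -> ~r) -> (t | ~s)) holds.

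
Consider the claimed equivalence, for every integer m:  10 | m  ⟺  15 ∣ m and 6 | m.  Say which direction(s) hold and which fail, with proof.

Only the converse holds.

(→) This fails: take m = 10. Certainly 10 ∣ 10, but 15 ∤ 10.

(←) Suppose 15 ∣ m and 6 ∣ m. Any common multiple of 15 and 6 is a multiple of their lcm; here lcm(15, 6) = 15·6/gcd(15, 6) = 90/3 = 30, so 30 ∣ m. Since 10 ∣ 30, it follows that 10 ∣ m.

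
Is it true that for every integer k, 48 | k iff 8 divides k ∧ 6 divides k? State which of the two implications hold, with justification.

Only the forward implication holds.

[⇐] This fails: take k = 24. Both 8 ∣ 24 and 6 ∣ 24, yet 24 is not a multiple of 48 (since 24 = 0·48 + 24), so 48 ∤ 24.

[⇒] If 48 ∣ k, write k = 48q. Since 48 = 6·8, k = 8·(6q), so 8 ∣ k; and since 48 = 8·6, k = 6·(8q), so 6 ∣ k.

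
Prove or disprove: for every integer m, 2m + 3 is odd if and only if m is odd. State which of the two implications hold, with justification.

Not equivalent: only (⇐) holds.

[⇒] This fails: take m = 4. Then 2m + 3 = 11, which is odd, yet m = 4 is even, not odd.

[⇐] Suppose m is odd. Since 2 is even, 2m is even for every m, so 2m + 3 has the same parity as 3, which is odd. Hence 2m + 3 is odd.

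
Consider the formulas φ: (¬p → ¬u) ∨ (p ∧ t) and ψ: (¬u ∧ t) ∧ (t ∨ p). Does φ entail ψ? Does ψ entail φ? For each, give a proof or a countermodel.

(⇒) This fails. Under t = F, u = F, p = F, the left side is true but the right side is false.

(⇐) Assume the antecedent. If t is true, the antecedent forces (t = T, u = F, p = F) or (t = T, u = F, p = T), and (¬p → ¬u) ∨ (p ∧ t) holds there. If t is false, the antecedent cannot hold. Either way (¬p → ¬u) ∨ (p ∧ t) holds.

Not equivalent: only (⇐) holds.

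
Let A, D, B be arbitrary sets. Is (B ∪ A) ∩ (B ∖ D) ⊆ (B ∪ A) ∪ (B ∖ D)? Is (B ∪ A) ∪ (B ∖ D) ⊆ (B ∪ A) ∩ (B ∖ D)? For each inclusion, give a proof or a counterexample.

(⊆) holds; (⊇) fails.

Forward inclusion. Let x ∈ (B ∪ A) ∩ (B ∖ D). Then either x ∈ B and x ∉ A, D; or x ∈ A ∩ B and x ∉ D. In each case x ∈ (B ∪ A) ∪ (B ∖ D), so (B ∪ A) ∩ (B ∖ D) ⊆ (B ∪ A) ∪ (B ∖ D).

Reverse inclusion. This inclusion fails. Take A = {1}, D = ∅, B = ∅; then 1 ∈ (B ∪ A) ∪ (B ∖ D) but 1 ∉ (B ∪ A) ∩ (B ∖ D).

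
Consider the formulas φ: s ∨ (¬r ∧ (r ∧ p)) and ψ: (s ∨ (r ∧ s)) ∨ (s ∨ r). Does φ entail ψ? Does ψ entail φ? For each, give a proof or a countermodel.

(←) This fails. Under s = F, r = T, p = F, the left side is false but the right side is true.

(→) Assume the antecedent. If s is true, (s ∨ (r ∧ s)) ∨ (s ∨ r) reduces to true regardless of the other variables. If s is false, the antecedent cannot hold. Either way (s ∨ (r ∧ s)) ∨ (s ∨ r) holds.

Only the forward implication holds.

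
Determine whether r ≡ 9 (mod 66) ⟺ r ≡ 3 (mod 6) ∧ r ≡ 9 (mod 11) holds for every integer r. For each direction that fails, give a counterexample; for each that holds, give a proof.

(→) Suppose r ≡ 9 (mod 66); write r = 66j + 9. Since 6 ∣ 66, reducing mod 6 gives r ≡ 9 ≡ 3 (mod 6); since 11 ∣ 66, reducing mod 11 gives r ≡ 9 (mod 11).

(←) Conversely, if r ≡ 3 (mod 6) and r ≡ 9 (mod 11), then by the Chinese remainder theorem r ≡ 9 (mod 66). This is exactly r ≡ 9 (mod 66).

Equivalent; both directions hold.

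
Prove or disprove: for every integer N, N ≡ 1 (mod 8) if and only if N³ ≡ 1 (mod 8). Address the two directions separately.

Converse. Suppose N³ ≡ 1 (mod 8). The only residue r in {0, …, 7} with r³ ≡ 1 (mod 8) is r = 1, so N ≡ 1 (mod 8).

Forward direction. Suppose N ≡ 1 (mod 8). Write N = 8j + 1. Then (8j + 1)³ = 512j³ + 192j² + 24j + 1 = 8(64j³ + 24j² + 3j) + 1, so N³ ≡ 1 (mod 8).

Both directions hold.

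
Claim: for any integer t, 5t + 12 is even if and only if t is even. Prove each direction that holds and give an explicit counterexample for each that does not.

Forward direction. Suppose 5t + 12 is even. Since 5 is odd, 5t and t have the same parity, so 5t + 12 ≡ t + 12 (mod 2). As 12 is even, 5t + 12 is even exactly when t is even. Thus t is even.

Converse. Suppose t is even; write t = 2j. Then 5t + 12 = 5·(2j) + 12 = 2·5j + 12, which is even.

The biconditional holds.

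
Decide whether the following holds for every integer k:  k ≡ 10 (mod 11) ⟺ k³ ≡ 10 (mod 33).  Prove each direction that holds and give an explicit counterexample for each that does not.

(⟹) This fails: take k = 21. Then 21 ≡ 10 (mod 11), but 21³ = 9261 ≡ 21 (mod 33), not 10.

(⟸) Conversely, the residues r modulo 33 with r³ ≡ 10 (mod 33) are exactly {10}, and each is ≡ 10 (mod 11).

Only the reverse direction holds.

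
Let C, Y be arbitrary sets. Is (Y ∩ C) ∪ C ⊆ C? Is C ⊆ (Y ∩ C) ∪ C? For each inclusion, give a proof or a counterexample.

The two sets are equal.

(⟸) Let x ∈ C. Then either x ∈ C and x ∉ Y; or x ∈ C ∩ Y. In each case x ∈ (Y ∩ C) ∪ C, so C ⊆ (Y ∩ C) ∪ C.

(⟹) Let x ∈ (Y ∩ C) ∪ C. Then either x ∈ C and x ∉ Y; or x ∈ C ∩ Y. In each case x ∈ C, so (Y ∩ C) ∪ C ⊆ C.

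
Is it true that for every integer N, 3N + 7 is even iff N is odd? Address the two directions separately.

(←) Suppose N is odd; write N = 2j + 1. Then 3N + 7 = 3·(2j + 1) + 7 = 2·3j + 10, which is even.

(→) Suppose 3N + 7 is even. Since 3 is odd, 3N and N have the same parity, so 3N + 7 ≡ N + 7 (mod 2). As 7 is odd, 3N + 7 is even exactly when N is odd. Thus N is odd.

The biconditional holds.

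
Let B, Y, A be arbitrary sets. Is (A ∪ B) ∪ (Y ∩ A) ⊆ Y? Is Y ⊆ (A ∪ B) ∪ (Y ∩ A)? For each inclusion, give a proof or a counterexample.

Both inclusions fail.

Forward inclusion. This inclusion fails. Take B = {1}, Y = ∅, A = ∅; then 1 ∈ (A ∪ B) ∪ (Y ∩ A) but 1 ∉ Y.

Reverse inclusion. This inclusion fails. Take B = ∅, Y = {1}, A = ∅; then 1 ∈ Y but 1 ∉ (A ∪ B) ∪ (Y ∩ A).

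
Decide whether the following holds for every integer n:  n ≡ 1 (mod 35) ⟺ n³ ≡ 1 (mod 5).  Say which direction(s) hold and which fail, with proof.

(⟹) Suppose n ≡ 1 (mod 35). Then n³ ≡ 1³ = 1 (mod 35), and since 5 ∣ 35, also n³ ≡ 1 (mod 5).

(⟸) This fails: take n = 6. Then 6³ = 216 ≡ 1 (mod 5), yet 6 ≡ 6 (mod 35), not 1.

Only the forward direction holds.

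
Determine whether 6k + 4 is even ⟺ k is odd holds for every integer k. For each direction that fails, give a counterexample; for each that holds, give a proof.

(⟹) This fails: take k = 2. Then 6k + 4 = 16, which is even, yet k = 2 is even, not odd.

(⟸) Suppose k is odd. Since 6 is even, 6k is even for every k, so 6k + 4 has the same parity as 4, which is even. Hence 6k + 4 is even.

Only the converse holds.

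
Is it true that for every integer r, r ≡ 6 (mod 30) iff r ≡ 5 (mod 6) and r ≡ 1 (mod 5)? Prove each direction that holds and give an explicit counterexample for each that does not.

Both directions fail.

(⟹) This fails: r = 6 gives 6 ≡ 6 (mod 30) but 6 ≡ 0 (mod 6), so the conjunction on the right does not hold.

(⟸) This fails: r = 11 satisfies both congruences on the right (11 ≡ 5 mod 6 and 11 ≡ 1 mod 5) yet 11 ≡ 11 (mod 30), not 6.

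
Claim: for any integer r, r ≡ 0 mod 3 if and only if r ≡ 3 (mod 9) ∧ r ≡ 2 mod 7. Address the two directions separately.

(⇒) This fails: r = 0 gives 0 ≡ 0 (mod 3) but 0 ≡ 0 (mod 9), so the conjunction on the right does not hold.

(⇐) Conversely, if r ≡ 3 (mod 9) and r ≡ 2 (mod 7), then by the Chinese remainder theorem r ≡ 30 (mod 63). Since 30 ≡ 0 (mod 3) and 3 ∣ 63, we get r ≡ 0 (mod 3).

The forward direction fails; the converse holds.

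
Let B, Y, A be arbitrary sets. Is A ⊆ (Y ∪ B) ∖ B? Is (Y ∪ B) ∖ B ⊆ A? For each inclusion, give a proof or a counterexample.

(⊆) This inclusion fails. Take B = ∅, Y = ∅, A = {1}; then 1 ∈ A but 1 ∉ (Y ∪ B) ∖ B.

(⊇) This inclusion fails. Take B = ∅, Y = {1}, A = ∅; then 1 ∈ (Y ∪ B) ∖ B but 1 ∉ A.

(⊆) fails and (⊇) fails.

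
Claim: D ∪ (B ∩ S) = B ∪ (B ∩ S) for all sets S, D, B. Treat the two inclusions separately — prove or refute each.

Neither inclusion holds.

(⟹) This inclusion fails. Take S = ∅, D = {1}, B = ∅; then 1 ∈ D ∪ (B ∩ S) but 1 ∉ B ∪ (B ∩ S).

(⟸) This inclusion fails. Take S = ∅, D = ∅, B = {1}; then 1 ∈ B ∪ (B ∩ S) but 1 ∉ D ∪ (B ∩ S).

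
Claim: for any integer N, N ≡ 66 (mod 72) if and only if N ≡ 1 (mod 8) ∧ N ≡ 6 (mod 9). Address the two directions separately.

Neither direction holds.

(⟹) This fails: N = 66 gives 66 ≡ 66 (mod 72) but 66 ≡ 2 (mod 8), so the conjunction on the right does not hold.

(⟸) This fails: N = 33 satisfies both congruences on the right (33 ≡ 1 mod 8 and 33 ≡ 6 mod 9) yet 33 ≡ 33 (mod 72), not 66.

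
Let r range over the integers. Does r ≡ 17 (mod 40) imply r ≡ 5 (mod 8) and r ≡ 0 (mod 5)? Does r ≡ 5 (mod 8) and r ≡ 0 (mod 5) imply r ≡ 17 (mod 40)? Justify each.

(→) This fails: r = 17 gives 17 ≡ 17 (mod 40) but 17 ≡ 1 (mod 8), so the conjunction on the right does not hold.

(←) This fails: r = 5 satisfies both congruences on the right (5 ≡ 5 mod 8 and 5 ≡ 0 mod 5) yet 5 ≡ 5 (mod 40), not 17.

Neither implication holds.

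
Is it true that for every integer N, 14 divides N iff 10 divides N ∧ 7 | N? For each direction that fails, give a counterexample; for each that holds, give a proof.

(→) This fails: take N = 14. Certainly 14 ∣ 14, but 10 ∤ 14.

(←) Suppose 10 ∣ N and 7 ∣ N. Any common multiple of 10 and 7 is a multiple of their lcm; here gcd(10, 7) = 1, so lcm(10, 7) = 10·7 = 70, so 70 ∣ N. Since 14 ∣ 70, it follows that 14 ∣ N.

The forward direction fails; the converse holds.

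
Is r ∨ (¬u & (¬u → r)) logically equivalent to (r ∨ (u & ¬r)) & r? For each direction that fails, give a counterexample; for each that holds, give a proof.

Both directions hold; the statement is true.

(→) Assume the antecedent. If r is true, (r ∨ (u & ¬r)) & r reduces to true regardless of the other variables. If r is false, the antecedent cannot hold. Either way (r ∨ (u & ¬r)) & r holds.

(←) Assume the antecedent. If r is true, r ∨ (¬u & (¬u → r)) reduces to true regardless of the other variables. If r is false, the antecedent cannot hold. Either way r ∨ (¬u & (¬u → r)) holds.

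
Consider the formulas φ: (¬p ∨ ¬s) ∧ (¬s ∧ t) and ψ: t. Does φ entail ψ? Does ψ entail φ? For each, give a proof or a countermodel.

The forward direction holds; the converse fails.

Forward direction. Assume the antecedent. If s is true, the antecedent cannot hold. If s is false, the antecedent forces (s = F, p = F, t = T) or (s = F, p = T, t = T), and t holds there. Either way t holds.

Converse. This fails. Under s = T, p = F, t = T, the left side is false but the right side is true.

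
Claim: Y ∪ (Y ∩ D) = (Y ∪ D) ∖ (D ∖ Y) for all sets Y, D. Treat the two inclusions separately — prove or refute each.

The two sets are equal.

Reverse inclusion. Let x ∈ (Y ∪ D) ∖ (D ∖ Y). Then either x ∈ Y and x ∉ D; or x ∈ Y ∩ D. In each case x ∈ Y ∪ (Y ∩ D), so (Y ∪ D) ∖ (D ∖ Y) ⊆ Y ∪ (Y ∩ D).

Forward inclusion. Let x ∈ Y ∪ (Y ∩ D). Then either x ∈ Y and x ∉ D; or x ∈ Y ∩ D. In each case x ∈ (Y ∪ D) ∖ (D ∖ Y), so Y ∪ (Y ∩ D) ⊆ (Y ∪ D) ∖ (D ∖ Y).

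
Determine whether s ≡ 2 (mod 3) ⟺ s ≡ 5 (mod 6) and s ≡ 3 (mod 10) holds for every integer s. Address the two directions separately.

(⇒) This fails: s = 2 gives 2 ≡ 2 (mod 3) but 2 ≡ 2 (mod 6), so the conjunction on the right does not hold.

(⇐) Conversely, if s ≡ 5 (mod 6) and s ≡ 3 (mod 10), then by the Chinese remainder theorem s ≡ 23 (mod 30). Since 23 ≡ 2 (mod 3) and 3 ∣ 30, we get s ≡ 2 (mod 3).

Not equivalent: only (⇐) holds.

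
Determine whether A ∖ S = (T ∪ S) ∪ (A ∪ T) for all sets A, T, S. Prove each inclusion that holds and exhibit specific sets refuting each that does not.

The sets are not equal: only the forward inclusion holds.

(⊆) Let x ∈ A ∖ S. Then either x ∈ A and x ∉ T, S; or x ∈ A ∩ T and x ∉ S. In each case x ∈ (T ∪ S) ∪ (A ∪ T), so A ∖ S ⊆ (T ∪ S) ∪ (A ∪ T).

(⊇) This inclusion fails. Take A = ∅, T = {1}, S = ∅; then 1 ∈ (T ∪ S) ∪ (A ∪ T) but 1 ∉ A ∖ S.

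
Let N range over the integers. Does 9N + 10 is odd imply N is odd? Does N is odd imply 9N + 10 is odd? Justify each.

Both directions hold.

[⇒] Suppose 9N + 10 is odd. Since 9 is odd, 9N and N have the same parity, so 9N + 10 ≡ N + 10 (mod 2). As 10 is even, 9N + 10 is odd exactly when N is odd. Thus N is odd.

[⇐] Conversely, suppose N is odd; write N = 2j + 1. Then 9N + 10 = 9·(2j + 1) + 10 = 2·9j + 19, which is odd.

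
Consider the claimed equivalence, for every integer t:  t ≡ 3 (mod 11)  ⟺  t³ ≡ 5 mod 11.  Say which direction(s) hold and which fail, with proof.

Both implications hold.

Forward direction. Suppose t ≡ 3 (mod 11). Write t = 11j + 3. Then (11j + 3)³ = 1331j³ + 1089j² + 297j + 27 = 11(121j³ + 99j² + 27j + 2) + 5, so t³ ≡ 5 (mod 11).

Converse. Suppose t³ ≡ 5 (mod 11). The only residue r in {0, …, 10} with r³ ≡ 5 (mod 11) is r = 3, so t ≡ 3 (mod 11).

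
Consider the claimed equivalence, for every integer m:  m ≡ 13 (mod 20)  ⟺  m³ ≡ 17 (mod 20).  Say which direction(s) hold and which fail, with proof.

Both implications hold.

(⟹) Suppose m ≡ 13 (mod 20). Write m = 20j + 13. Then (20j + 13)³ = 8000j³ + 15600j² + 10140j + 2197 = 20(400j³ + 780j² + 507j + 109) + 17, so m³ ≡ 17 (mod 20).

(⟸) Conversely, suppose m³ ≡ 17 (mod 20). The only residue r in {0, …, 19} with r³ ≡ 17 (mod 20) is r = 13, so m ≡ 13 (mod 20).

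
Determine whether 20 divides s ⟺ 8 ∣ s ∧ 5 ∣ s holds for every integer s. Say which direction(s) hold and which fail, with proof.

The forward direction fails; the converse holds.

[⇒] This fails: take s = 20. Certainly 20 ∣ 20, but 8 ∤ 20.

[⇐] Suppose 8 ∣ s and 5 ∣ s. Any common multiple of 8 and 5 is a multiple of their lcm; here gcd(8, 5) = 1, so lcm(8, 5) = 8·5 = 40, so 40 ∣ s. Since 20 ∣ 40, it follows that 20 ∣ s.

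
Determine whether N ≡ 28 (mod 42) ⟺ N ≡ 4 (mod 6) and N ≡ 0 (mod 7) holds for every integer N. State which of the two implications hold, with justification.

The biconditional holds.

Forward direction. Suppose N ≡ 28 (mod 42); write N = 42j + 28. Since 6 ∣ 42, reducing mod 6 gives N ≡ 28 ≡ 4 (mod 6); since 7 ∣ 42, reducing mod 7 gives N ≡ 28 ≡ 0 (mod 7).

Converse. If N ≡ 4 (mod 6) and N ≡ 0 (mod 7), then by the Chinese remainder theorem N ≡ 28 (mod 42). This is exactly N ≡ 28 (mod 42).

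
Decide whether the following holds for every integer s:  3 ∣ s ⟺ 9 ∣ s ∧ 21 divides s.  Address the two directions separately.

[⇒] This fails: take s = 3. Certainly 3 ∣ 3, but 9 ∤ 3.

[⇐] Suppose 9 ∣ s and 21 ∣ s. Any common multiple of 9 and 21 is a multiple of their lcm; here lcm(9, 21) = 9·21/gcd(9, 21) = 189/3 = 63, so 63 ∣ s. Since 3 ∣ 63, it follows that 3 ∣ s.

(⇒) fails; (⇐) holds.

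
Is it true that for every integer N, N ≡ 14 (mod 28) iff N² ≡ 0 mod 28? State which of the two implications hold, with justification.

Only the forward direction holds.

[⇒] Suppose N ≡ 14 (mod 28). Write N = 28j + 14. Then (28j + 14)² = 784j² + 784j + 196 = 28(28j² + 28j + 7) + 0, so N² ≡ 0 (mod 28).

[⇐] This fails: take N = 0. Then 0² = 0 ≡ 0 (mod 28), yet 0 ≡ 0 (mod 28), not 14.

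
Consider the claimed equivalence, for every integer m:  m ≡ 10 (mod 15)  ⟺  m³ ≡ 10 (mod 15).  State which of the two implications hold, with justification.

The biconditional holds.

Forward direction. Suppose m ≡ 10 (mod 15). Write m = 15j + 10. Then (15j + 10)³ = 3375j³ + 6750j² + 4500j + 1000 = 15(225j³ + 450j² + 300j + 66) + 10, so m³ ≡ 10 (mod 15).

Converse. Suppose m³ ≡ 10 (mod 15). The only residue r in {0, …, 14} with r³ ≡ 10 (mod 15) is r = 10, so m ≡ 10 (mod 15).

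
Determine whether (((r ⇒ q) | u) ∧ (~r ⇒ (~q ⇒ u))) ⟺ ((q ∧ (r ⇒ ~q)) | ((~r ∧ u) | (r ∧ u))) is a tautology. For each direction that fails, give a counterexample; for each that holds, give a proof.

[⇒] This fails. Under u = F, q = T, r = T, the left side is true but the right side is false.

[⇐] Assume the antecedent. If u is true, the consequent reduces to true regardless of the other variables. If u is false, the antecedent forces (u = F, q = T, r = F), and the consequent holds there. Either way the consequent holds.

The forward direction fails; the converse holds.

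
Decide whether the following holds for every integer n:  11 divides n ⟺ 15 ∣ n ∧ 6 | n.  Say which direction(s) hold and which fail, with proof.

Both directions fail.

Forward direction. This fails: take n = 11. Certainly 11 ∣ 11, but 15 ∤ 11.

Converse. This fails: take n = 30. Both 15 ∣ 30 and 6 ∣ 30, yet 30 is not a multiple of 11 (since 30 = 2·11 + 8), so 11 ∤ 30.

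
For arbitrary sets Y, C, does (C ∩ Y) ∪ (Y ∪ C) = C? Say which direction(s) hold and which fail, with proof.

(⟹) This inclusion fails. Take Y = {1}, C = ∅; then 1 ∈ (C ∩ Y) ∪ (Y ∪ C) but 1 ∉ C.

(⟸) Let x ∈ C. Then either x ∈ C and x ∉ Y; or x ∈ Y ∩ C. In each case x ∈ (C ∩ Y) ∪ (Y ∪ C), so C ⊆ (C ∩ Y) ∪ (Y ∪ C).

The sets are not equal: only the reverse inclusion holds.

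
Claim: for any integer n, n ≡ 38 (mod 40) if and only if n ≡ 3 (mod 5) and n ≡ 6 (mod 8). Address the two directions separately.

Equivalent; both directions hold.

(⟹) Suppose n ≡ 38 (mod 40); write n = 40j + 38. Since 5 ∣ 40, reducing mod 5 gives n ≡ 38 ≡ 3 (mod 5); since 8 ∣ 40, reducing mod 8 gives n ≡ 38 ≡ 6 (mod 8).

(⟸) Conversely, if n ≡ 3 (mod 5) and n ≡ 6 (mod 8), then by the Chinese remainder theorem n ≡ 38 (mod 40). This is exactly n ≡ 38 (mod 40).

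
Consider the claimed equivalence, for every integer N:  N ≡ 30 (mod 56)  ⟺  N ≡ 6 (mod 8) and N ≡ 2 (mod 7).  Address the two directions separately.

(→) Suppose N ≡ 30 (mod 56); write N = 56j + 30. Since 8 ∣ 56, reducing mod 8 gives N ≡ 30 ≡ 6 (mod 8); since 7 ∣ 56, reducing mod 7 gives N ≡ 30 ≡ 2 (mod 7).

(←) Conversely, if N ≡ 6 (mod 8) and N ≡ 2 (mod 7), then by the Chinese remainder theorem N ≡ 30 (mod 56). This is exactly N ≡ 30 (mod 56).

Both directions hold.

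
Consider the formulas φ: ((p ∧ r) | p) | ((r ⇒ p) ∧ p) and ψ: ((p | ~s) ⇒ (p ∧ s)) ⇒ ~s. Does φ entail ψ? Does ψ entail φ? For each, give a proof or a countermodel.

(⇒) fails and (⇐) fails.

[⇒] This fails. Under s = T, p = T, r = F, the left side is true but the right side is false.

[⇐] This fails. Under s = F, p = F, r = F, the left side is false but the right side is true.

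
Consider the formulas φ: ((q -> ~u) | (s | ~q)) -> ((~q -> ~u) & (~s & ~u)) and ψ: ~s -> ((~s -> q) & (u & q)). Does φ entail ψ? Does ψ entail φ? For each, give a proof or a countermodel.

(⟹) This fails. Under s = F, q = F, u = F, the left side is true but the right side is false.

(⟸) This fails. Under s = T, q = F, u = F, the left side is false but the right side is true.

Both directions fail.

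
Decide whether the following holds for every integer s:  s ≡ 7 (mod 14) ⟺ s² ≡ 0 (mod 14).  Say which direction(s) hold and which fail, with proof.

Forward direction. This fails: take s = 7. Then 7 ≡ 7 (mod 14), but 7² = 49 ≡ 7 (mod 14), not 0.

Converse. This fails: take s = 0. Then 0² = 0 ≡ 0 (mod 14), yet 0 ≡ 0 (mod 14), not 7.

Neither implication holds.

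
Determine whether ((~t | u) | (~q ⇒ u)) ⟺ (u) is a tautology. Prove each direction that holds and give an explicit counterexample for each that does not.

(⇐) Assume the antecedent. If u is true, (~t | u) | (~q ⇒ u) reduces to true regardless of the other variables. If u is false, the antecedent cannot hold. Either way (~t | u) | (~q ⇒ u) holds.

(⇒) This fails. Under u = F, t = F, q = F, the left side is true but the right side is false.

(⇒) fails; (⇐) holds.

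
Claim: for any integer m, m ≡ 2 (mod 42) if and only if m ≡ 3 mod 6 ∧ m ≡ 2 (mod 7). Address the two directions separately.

Both directions fail.

(→) This fails: m = 2 gives 2 ≡ 2 (mod 42) but 2 ≡ 2 (mod 6), so the conjunction on the right does not hold.

(←) This fails: m = 9 satisfies both congruences on the right (9 ≡ 3 mod 6 and 9 ≡ 2 mod 7) yet 9 ≡ 9 (mod 42), not 2.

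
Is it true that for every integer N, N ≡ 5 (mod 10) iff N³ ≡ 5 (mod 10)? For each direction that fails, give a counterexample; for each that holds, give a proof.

Both directions hold.

Forward direction. Suppose N ≡ 5 (mod 10). Write N = 10j + 5. Then (10j + 5)³ = 1000j³ + 1500j² + 750j + 125 = 10(100j³ + 150j² + 75j + 12) + 5, so N³ ≡ 5 (mod 10).

Converse. For the converse, argue contrapositively. If N ≢ 5 (mod 10), then N is congruent to one of 0, 1, 2, 3, 4, 6, 7, 8, 9 modulo 10, and these give N³ ≡ 0, 1, 8, 7, 4, 6, 3, 2, 9 respectively — never 5.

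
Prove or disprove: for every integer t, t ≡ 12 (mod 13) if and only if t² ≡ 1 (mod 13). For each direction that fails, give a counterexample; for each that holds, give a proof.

(⇒) Suppose t ≡ 12 (mod 13). Write t = 13j + 12. Then (13j + 12)² = 169j² + 312j + 144 = 13(13j² + 24j + 11) + 1, so t² ≡ 1 (mod 13).

(⇐) This fails: take t = 1. Then 1² = 1 ≡ 1 (mod 13), yet 1 ≡ 1 (mod 13), not 12.

Not equivalent: only (⇒) holds.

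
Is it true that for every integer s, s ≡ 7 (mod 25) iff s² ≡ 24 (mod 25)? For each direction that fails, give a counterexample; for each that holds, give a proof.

(⇐) This fails: take s = 18. Then 18² = 324 ≡ 24 (mod 25), yet 18 ≡ 18 (mod 25), not 7.

(⇒) Suppose s ≡ 7 (mod 25). Write s = 25j + 7. Then (25j + 7)² = 625j² + 350j + 49 = 25(25j² + 14j + 1) + 24, so s² ≡ 24 (mod 25).

Not equivalent: only (⇒) holds.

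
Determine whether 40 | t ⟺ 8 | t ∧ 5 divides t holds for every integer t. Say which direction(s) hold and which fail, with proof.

Forward direction. If 40 ∣ t, write t = 40q. Since 40 = 5·8, t = 8·(5q), so 8 ∣ t; and since 40 = 8·5, t = 5·(8q), so 5 ∣ t.

Converse. Suppose 8 ∣ t and 5 ∣ t. Any common multiple of 8 and 5 is a multiple of their lcm; here gcd(8, 5) = 1, so lcm(8, 5) = 8·5 = 40, so 40 ∣ t.

The biconditional holds.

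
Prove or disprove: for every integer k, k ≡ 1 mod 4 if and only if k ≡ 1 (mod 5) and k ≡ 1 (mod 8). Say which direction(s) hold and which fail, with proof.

Not equivalent: only (⇐) holds.

(→) This fails: k = 33 gives 33 ≡ 1 (mod 4) but 33 ≡ 3 (mod 5), so the conjunction on the right does not hold.

(←) Conversely, if k ≡ 1 (mod 5) and k ≡ 1 (mod 8), then by the Chinese remainder theorem k ≡ 1 (mod 40). Since 1 ≡ 1 (mod 4) and 4 ∣ 40, we get k ≡ 1 (mod 4).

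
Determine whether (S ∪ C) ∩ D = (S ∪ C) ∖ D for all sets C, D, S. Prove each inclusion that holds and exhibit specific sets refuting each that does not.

(⟹) This inclusion fails. Take C = {1}, D = {1}, S = ∅; then 1 ∈ (S ∪ C) ∩ D but 1 ∉ (S ∪ C) ∖ D.

(⟸) This inclusion fails. Take C = {1}, D = ∅, S = ∅; then 1 ∈ (S ∪ C) ∖ D but 1 ∉ (S ∪ C) ∩ D.

(⊆) fails and (⊇) fails.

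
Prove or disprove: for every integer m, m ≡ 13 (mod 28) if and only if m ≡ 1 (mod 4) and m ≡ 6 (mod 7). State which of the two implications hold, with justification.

(⟹) Suppose m ≡ 13 (mod 28); write m = 28j + 13. Since 4 ∣ 28, reducing mod 4 gives m ≡ 13 ≡ 1 (mod 4); since 7 ∣ 28, reducing mod 7 gives m ≡ 13 ≡ 6 (mod 7).

(⟸) Conversely, if m ≡ 1 (mod 4) and m ≡ 6 (mod 7), then by the Chinese remainder theorem m ≡ 13 (mod 28). This is exactly m ≡ 13 (mod 28).

Both directions hold.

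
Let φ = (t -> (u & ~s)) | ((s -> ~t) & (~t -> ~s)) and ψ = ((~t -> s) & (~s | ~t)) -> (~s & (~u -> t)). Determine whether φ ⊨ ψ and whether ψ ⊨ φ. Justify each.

Neither implication holds.

(⇒) This fails. Under t = F, s = T, u = F, the left side is true but the right side is false.

(⇐) This fails. Under t = T, s = T, u = F, the left side is false but the right side is true.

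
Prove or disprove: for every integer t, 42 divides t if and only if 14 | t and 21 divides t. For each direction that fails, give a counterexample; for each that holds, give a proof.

(⇐) Suppose 14 ∣ t and 21 ∣ t. Any common multiple of 14 and 21 is a multiple of their lcm; here lcm(14, 21) = 14·21/gcd(14, 21) = 294/7 = 42, so 42 ∣ t.

(⇒) If 42 ∣ t, write t = 42q. Since 42 = 3·14, t = 14·(3q), so 14 ∣ t; and since 42 = 2·21, t = 21·(2q), so 21 ∣ t.

Both directions hold; the statement is true.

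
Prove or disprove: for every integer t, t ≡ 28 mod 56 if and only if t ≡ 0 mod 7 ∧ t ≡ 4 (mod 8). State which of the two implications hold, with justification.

Both directions hold; the statement is true.

(⟹) Suppose t ≡ 28 (mod 56); write t = 56j + 28. Since 7 ∣ 56, reducing mod 7 gives t ≡ 28 ≡ 0 (mod 7); since 8 ∣ 56, reducing mod 8 gives t ≡ 28 ≡ 4 (mod 8).

(⟸) Conversely, if t ≡ 0 (mod 7) and t ≡ 4 (mod 8), then by the Chinese remainder theorem t ≡ 28 (mod 56). This is exactly t ≡ 28 (mod 56).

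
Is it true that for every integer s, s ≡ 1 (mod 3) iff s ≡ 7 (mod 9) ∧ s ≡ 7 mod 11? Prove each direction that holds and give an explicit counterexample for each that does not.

The forward direction fails; the converse holds.

[⇒] This fails: s = 1 gives 1 ≡ 1 (mod 3) but 1 ≡ 1 (mod 9), so the conjunction on the right does not hold.

[⇐] Conversely, if s ≡ 7 (mod 9) and s ≡ 7 (mod 11), then by the Chinese remainder theorem s ≡ 7 (mod 99). Since 7 ≡ 1 (mod 3) and 3 ∣ 99, we get s ≡ 1 (mod 3).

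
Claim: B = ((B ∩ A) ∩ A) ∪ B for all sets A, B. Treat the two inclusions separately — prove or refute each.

(⊆) Let x ∈ B. Then either x ∈ B and x ∉ A; or x ∈ A ∩ B. In each case x ∈ ((B ∩ A) ∩ A) ∪ B, so B ⊆ ((B ∩ A) ∩ A) ∪ B.

(⊇) Let x ∈ ((B ∩ A) ∩ A) ∪ B. Then either x ∈ B and x ∉ A; or x ∈ A ∩ B. In each case x ∈ B, so ((B ∩ A) ∩ A) ∪ B ⊆ B.

Both inclusions hold.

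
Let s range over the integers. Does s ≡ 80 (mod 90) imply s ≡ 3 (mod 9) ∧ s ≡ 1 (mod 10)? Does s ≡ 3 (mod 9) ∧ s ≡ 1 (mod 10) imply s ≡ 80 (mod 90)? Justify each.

Neither implication holds.

(⇒) This fails: s = 80 gives 80 ≡ 80 (mod 90) but 80 ≡ 8 (mod 9), so the conjunction on the right does not hold.

(⇐) This fails: s = 21 satisfies both congruences on the right (21 ≡ 3 mod 9 and 21 ≡ 1 mod 10) yet 21 ≡ 21 (mod 90), not 80.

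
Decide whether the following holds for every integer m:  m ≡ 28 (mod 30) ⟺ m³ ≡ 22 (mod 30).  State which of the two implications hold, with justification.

(⟹) Suppose m ≡ 28 (mod 30). Write m = 30j + 28. Then (30j + 28)³ = 27000j³ + 75600j² + 70560j + 21952 = 30(900j³ + 2520j² + 2352j + 731) + 22, so m³ ≡ 22 (mod 30).

(⟸) Conversely, suppose m³ ≡ 22 (mod 30). The only residue r in {0, …, 29} with r³ ≡ 22 (mod 30) is r = 28, so m ≡ 28 (mod 30).

Equivalent; both directions hold.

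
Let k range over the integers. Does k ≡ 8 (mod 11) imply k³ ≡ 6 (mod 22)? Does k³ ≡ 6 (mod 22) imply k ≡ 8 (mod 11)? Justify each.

Only the converse holds.

(⟹) This fails: take k = 19. Then 19 ≡ 8 (mod 11), but 19³ = 6859 ≡ 17 (mod 22), not 6.

(⟸) Conversely, the residues r modulo 22 with r³ ≡ 6 (mod 22) are exactly {8}, and each is ≡ 8 (mod 11).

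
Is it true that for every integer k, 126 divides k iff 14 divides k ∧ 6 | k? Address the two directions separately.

(⟸) This fails: take k = 42. Both 14 ∣ 42 and 6 ∣ 42, yet 42 is not a multiple of 126 (since 42 = 0·126 + 42), so 126 ∤ 42.

(⟹) If 126 ∣ k, write k = 126q. Since 126 = 9·14, k = 14·(9q), so 14 ∣ k; and since 126 = 21·6, k = 6·(21q), so 6 ∣ k.

(⇒) holds; (⇐) fails.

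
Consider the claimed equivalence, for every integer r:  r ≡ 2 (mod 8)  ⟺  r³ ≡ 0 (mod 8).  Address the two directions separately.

(⟹) Suppose r ≡ 2 (mod 8). Write r = 8j + 2. Then (8j + 2)³ = 512j³ + 384j² + 96j + 8 = 8(64j³ + 48j² + 12j + 1) + 0, so r³ ≡ 0 (mod 8).

(⟸) This fails: take r = 0. Then 0³ = 0 ≡ 0 (mod 8), yet 0 ≡ 0 (mod 8), not 2.

Only the forward direction holds.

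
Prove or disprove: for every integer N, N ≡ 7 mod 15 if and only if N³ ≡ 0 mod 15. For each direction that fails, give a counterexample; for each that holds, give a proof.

Neither direction holds.

Forward direction. This fails: take N = 7. Then 7 ≡ 7 (mod 15), but 7³ = 343 ≡ 13 (mod 15), not 0.

Converse. This fails: take N = 0. Then 0³ = 0 ≡ 0 (mod 15), yet 0 ≡ 0 (mod 15), not 7.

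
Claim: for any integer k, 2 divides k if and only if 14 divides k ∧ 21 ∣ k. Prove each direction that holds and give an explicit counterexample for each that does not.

(⇐) Suppose 14 ∣ k and 21 ∣ k. Any common multiple of 14 and 21 is a multiple of their lcm; here lcm(14, 21) = 14·21/gcd(14, 21) = 294/7 = 42, so 42 ∣ k. Since 2 ∣ 42, it follows that 2 ∣ k.

(⇒) This fails: take k = 2. Certainly 2 ∣ 2, but 14 ∤ 2.

Only the converse holds.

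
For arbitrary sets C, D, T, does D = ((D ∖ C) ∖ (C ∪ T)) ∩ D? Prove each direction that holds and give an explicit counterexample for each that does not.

(⊆) This inclusion fails. Take C = {1}, D = {1}, T = ∅; then 1 ∈ D but 1 ∉ ((D ∖ C) ∖ (C ∪ T)) ∩ D.

(⊇) Let x ∈ ((D ∖ C) ∖ (C ∪ T)) ∩ D. Then x ∈ D and x ∉ C, T, from which x ∈ D.

Only the reverse inclusion holds.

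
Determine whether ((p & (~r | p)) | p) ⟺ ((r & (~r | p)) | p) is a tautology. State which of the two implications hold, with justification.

Both directions hold.

(⟹) Assume the antecedent. If r is true, the antecedent forces (r = T, p = T), and (r & (~r | p)) | p holds there. If r is false, the antecedent forces (r = F, p = T), and (r & (~r | p)) | p holds there. Either way (r & (~r | p)) | p holds.

(⟸) Assume the antecedent. If r is true, the antecedent forces (r = T, p = T), and (p & (~r | p)) | p holds there. If r is false, the antecedent forces (r = F, p = T), and (p & (~r | p)) | p holds there. Either way (p & (~r | p)) | p holds.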